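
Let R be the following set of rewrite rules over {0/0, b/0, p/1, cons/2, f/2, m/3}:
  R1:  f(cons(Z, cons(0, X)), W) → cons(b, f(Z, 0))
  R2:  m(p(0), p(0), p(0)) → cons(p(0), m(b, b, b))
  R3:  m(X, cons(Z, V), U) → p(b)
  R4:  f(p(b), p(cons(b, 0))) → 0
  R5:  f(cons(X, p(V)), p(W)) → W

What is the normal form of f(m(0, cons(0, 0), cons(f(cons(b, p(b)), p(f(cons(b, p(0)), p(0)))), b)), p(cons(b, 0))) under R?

1. f(m(0, cons(0, 0), cons(f(cons(b, p(b)), p(f(cons(b, p(0)), p(0)))), b)), p(cons(b, 0)))  →  f(p(b), p(cons(b, 0)))   [R3 at 1]
2. f(p(b), p(cons(b, 0)))  →  0   [R4 at ε]

0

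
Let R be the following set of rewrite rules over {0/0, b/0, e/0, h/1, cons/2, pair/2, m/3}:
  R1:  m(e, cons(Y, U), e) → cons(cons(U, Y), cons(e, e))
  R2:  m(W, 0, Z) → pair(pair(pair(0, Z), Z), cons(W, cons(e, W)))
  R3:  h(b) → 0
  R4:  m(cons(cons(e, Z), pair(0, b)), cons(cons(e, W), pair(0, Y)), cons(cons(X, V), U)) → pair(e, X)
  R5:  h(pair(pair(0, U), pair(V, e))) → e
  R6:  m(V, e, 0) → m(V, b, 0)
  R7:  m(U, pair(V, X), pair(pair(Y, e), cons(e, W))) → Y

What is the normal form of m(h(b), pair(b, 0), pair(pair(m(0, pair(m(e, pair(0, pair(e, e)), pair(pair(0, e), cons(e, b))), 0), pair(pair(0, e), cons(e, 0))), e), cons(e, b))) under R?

0

1. m(h(b), pair(b, 0), pair(pair(m(0, pair(m(e, pair(0, pair(e, e)), pair(pair(0, e), cons(e, b))), 0), pair(pair(0, e), cons(e, 0))), e), cons(e, b)))  →  m(0, pair(m(e, pair(0, pair(e, e)), pair(pair(0, e), cons(e, b))), 0), pair(pair(0, e), cons(e, 0)))   [R7 at ε]
2. m(0, pair(m(e, pair(0, pair(e, e)), pair(pair(0, e), cons(e, b))), 0), pair(pair(0, e), cons(e, 0)))  →  0   [R7 at ε]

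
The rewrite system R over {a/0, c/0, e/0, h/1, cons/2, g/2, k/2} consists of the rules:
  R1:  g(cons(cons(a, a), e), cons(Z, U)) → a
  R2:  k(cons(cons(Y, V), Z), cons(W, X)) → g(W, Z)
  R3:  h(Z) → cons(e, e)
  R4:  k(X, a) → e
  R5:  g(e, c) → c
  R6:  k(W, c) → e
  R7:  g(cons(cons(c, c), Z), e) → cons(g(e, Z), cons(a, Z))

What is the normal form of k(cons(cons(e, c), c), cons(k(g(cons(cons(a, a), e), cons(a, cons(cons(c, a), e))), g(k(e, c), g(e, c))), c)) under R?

c

1. k(cons(cons(e, c), c), cons(k(g(cons(cons(a, a), e), cons(a, cons(cons(c, a), e))), g(k(e, c), g(e, c))), c))  →  g(k(g(cons(cons(a, a), e), cons(a, cons(cons(c, a), e))), g(k(e, c), g(e, c))), c)   [R2 at ε]
2. g(k(g(cons(cons(a, a), e), cons(a, cons(cons(c, a), e))), g(k(e, c), g(e, c))), c)  →  g(k(a, g(k(e, c), g(e, c))), c)   [R1 at 1.1]
3. g(k(a, g(k(e, c), g(e, c))), c)  →  g(k(a, g(e, g(e, c))), c)   [R6 at 1.2.1]
4. g(k(a, g(e, g(e, c))), c)  →  g(k(a, g(e, c)), c)   [R5 at 1.2.2]
5. g(k(a, g(e, c)), c)  →  g(k(a, c), c)   [R5 at 1.2]
6. g(k(a, c), c)  →  g(e, c)   [R6 at 1]
7. g(e, c)  →  c   [R5 at ε]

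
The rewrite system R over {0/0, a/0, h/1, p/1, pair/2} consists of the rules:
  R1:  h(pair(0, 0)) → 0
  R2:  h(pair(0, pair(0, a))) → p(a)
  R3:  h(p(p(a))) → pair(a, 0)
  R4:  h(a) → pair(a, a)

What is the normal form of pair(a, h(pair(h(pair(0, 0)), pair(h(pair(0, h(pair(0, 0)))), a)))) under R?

pair(a, p(a))

1. pair(a, h(pair(h(pair(0, 0)), pair(h(pair(0, h(pair(0, 0)))), a))))  →  pair(a, h(pair(0, pair(h(pair(0, h(pair(0, 0)))), a))))   [R1 at 2.1.1]
2. pair(a, h(pair(0, pair(h(pair(0, h(pair(0, 0)))), a))))  →  pair(a, h(pair(0, pair(h(pair(0, 0)), a))))   [R1 at 2.1.2.1.1.2]
3. pair(a, h(pair(0, pair(h(pair(0, 0)), a))))  →  pair(a, h(pair(0, pair(0, a))))   [R1 at 2.1.2.1]
4. pair(a, h(pair(0, pair(0, a))))  →  pair(a, p(a))   [R2 at 2]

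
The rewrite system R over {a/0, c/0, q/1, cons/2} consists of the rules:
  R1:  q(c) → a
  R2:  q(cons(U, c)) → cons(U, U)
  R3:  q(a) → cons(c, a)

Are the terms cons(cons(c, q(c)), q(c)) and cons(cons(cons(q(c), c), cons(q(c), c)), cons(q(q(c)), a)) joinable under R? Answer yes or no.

Reduce t₁ = cons(cons(c, q(c)), q(c)):
1. cons(cons(c, q(c)), q(c))  →  cons(cons(c, a), q(c))   [R1 at 1.2]
2. cons(cons(c, a), q(c))  →  cons(cons(c, a), a)   [R1 at 2]

Reduce t₂ = cons(cons(cons(q(c), c), cons(q(c), c)), cons(q(q(c)), a)):
1. cons(cons(cons(q(c), c), cons(q(c), c)), cons(q(q(c)), a))  →  cons(cons(cons(a, c), cons(q(c), c)), cons(q(q(c)), a))   [R1 at 1.1.1]
2. cons(cons(cons(a, c), cons(q(c), c)), cons(q(q(c)), a))  →  cons(cons(cons(a, c), cons(a, c)), cons(q(q(c)), a))   [R1 at 1.2.1]
3. cons(cons(cons(a, c), cons(a, c)), cons(q(q(c)), a))  →  cons(cons(cons(a, c), cons(a, c)), cons(q(a), a))   [R1 at 2.1.1]
4. cons(cons(cons(a, c), cons(a, c)), cons(q(a), a))  →  cons(cons(cons(a, c), cons(a, c)), cons(cons(c, a), a))   [R3 at 2.1]

no — NF(t₁) = cons(cons(c, a), a), NF(t₂) = cons(cons(cons(a, c), cons(a, c)), cons(cons(c, a), a))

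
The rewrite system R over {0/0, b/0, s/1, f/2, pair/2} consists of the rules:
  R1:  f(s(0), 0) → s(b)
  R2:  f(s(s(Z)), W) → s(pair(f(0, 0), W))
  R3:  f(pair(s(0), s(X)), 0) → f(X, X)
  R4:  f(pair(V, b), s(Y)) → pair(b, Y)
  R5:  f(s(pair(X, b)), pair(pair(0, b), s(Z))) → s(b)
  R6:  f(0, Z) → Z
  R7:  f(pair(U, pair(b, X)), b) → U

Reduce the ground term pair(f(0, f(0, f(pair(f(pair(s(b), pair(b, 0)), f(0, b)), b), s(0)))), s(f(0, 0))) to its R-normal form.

1. pair(f(0, f(0, f(pair(f(pair(s(b), pair(b, 0)), f(0, b)), b), s(0)))), s(f(0, 0)))  →  pair(f(0, f(pair(f(pair(s(b), pair(b, 0)), f(0, b)), b), s(0))), s(f(0, 0)))   [R6 at 1]
2. pair(f(0, f(pair(f(pair(s(b), pair(b, 0)), f(0, b)), b), s(0))), s(f(0, 0)))  →  pair(f(pair(f(pair(s(b), pair(b, 0)), f(0, b)), b), s(0)), s(f(0, 0)))   [R6 at 1]
3. pair(f(pair(f(pair(s(b), pair(b, 0)), f(0, b)), b), s(0)), s(f(0, 0)))  →  pair(pair(b, 0), s(f(0, 0)))   [R4 at 1]
4. pair(pair(b, 0), s(f(0, 0)))  →  pair(pair(b, 0), s(0))   [R6 at 2.1]

pair(pair(b, 0), s(0))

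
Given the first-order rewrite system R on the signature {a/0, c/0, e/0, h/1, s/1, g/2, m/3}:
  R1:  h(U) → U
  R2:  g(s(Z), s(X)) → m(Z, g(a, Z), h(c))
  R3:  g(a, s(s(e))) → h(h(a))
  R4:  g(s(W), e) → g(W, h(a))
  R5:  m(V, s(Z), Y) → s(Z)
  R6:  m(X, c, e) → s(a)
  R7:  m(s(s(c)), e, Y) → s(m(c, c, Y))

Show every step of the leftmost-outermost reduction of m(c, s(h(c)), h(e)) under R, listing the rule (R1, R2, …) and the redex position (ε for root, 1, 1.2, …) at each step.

1. m(c, s(h(c)), h(e))  →  s(h(c))   [R5 at ε]
2. s(h(c))  →  s(c)   [R1 at 1]

s(c)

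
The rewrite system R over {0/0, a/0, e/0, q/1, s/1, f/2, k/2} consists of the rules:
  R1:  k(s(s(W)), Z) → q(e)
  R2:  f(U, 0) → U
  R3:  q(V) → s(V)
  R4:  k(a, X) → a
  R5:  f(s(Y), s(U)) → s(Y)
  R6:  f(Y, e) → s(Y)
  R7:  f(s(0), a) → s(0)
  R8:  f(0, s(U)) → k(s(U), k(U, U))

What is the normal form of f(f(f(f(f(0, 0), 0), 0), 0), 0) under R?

1. f(f(f(f(f(0, 0), 0), 0), 0), 0)  →  f(f(f(f(0, 0), 0), 0), 0)   [R2 at ε]
2. f(f(f(f(0, 0), 0), 0), 0)  →  f(f(f(0, 0), 0), 0)   [R2 at ε]
3. f(f(f(0, 0), 0), 0)  →  f(f(0, 0), 0)   [R2 at ε]
4. f(f(0, 0), 0)  →  f(0, 0)   [R2 at ε]
5. f(0, 0)  →  0   [R2 at ε]

0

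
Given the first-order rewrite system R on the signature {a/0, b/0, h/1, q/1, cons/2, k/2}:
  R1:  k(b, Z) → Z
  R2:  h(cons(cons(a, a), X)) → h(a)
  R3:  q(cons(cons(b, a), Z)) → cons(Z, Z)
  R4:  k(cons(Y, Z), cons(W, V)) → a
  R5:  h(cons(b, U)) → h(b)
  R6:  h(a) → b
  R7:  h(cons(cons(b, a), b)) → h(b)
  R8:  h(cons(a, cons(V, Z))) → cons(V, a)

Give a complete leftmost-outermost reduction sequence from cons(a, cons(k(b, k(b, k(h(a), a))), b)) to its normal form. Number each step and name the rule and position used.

1. cons(a, cons(k(b, k(b, k(h(a), a))), b))  →  cons(a, cons(k(b, k(h(a), a)), b))   [R1 at 2.1]
2. cons(a, cons(k(b, k(h(a), a)), b))  →  cons(a, cons(k(h(a), a), b))   [R1 at 2.1]
3. cons(a, cons(k(h(a), a), b))  →  cons(a, cons(k(b, a), b))   [R6 at 2.1.1]
4. cons(a, cons(k(b, a), b))  →  cons(a, cons(a, b))   [R1 at 2.1]

cons(a, cons(a, b))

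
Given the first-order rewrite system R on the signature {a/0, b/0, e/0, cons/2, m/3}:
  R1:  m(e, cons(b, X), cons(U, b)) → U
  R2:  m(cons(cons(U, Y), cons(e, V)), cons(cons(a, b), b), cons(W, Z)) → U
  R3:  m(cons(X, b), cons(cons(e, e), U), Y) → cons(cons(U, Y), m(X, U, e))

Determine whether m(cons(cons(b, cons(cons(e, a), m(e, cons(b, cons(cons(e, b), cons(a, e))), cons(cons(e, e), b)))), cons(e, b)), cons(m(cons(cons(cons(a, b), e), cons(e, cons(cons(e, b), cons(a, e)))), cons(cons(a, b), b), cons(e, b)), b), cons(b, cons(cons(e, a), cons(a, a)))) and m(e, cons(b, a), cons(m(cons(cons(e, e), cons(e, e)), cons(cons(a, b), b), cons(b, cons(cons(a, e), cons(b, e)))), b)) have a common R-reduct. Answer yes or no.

Reduce t₁ = m(cons(cons(b, cons(cons(e, a), m(e, cons(b, cons(cons(e, b), cons(a, e))), cons(cons(e, e), b)))), cons(e, b)), cons(m(cons(cons(cons(a, b), e), cons(e, cons(cons(e, b), cons(a, e)))), cons(cons(a, b), b), cons(e, b)), b), cons(b, cons(cons(e, a), cons(a, a)))):
1. m(cons(cons(b, cons(cons(e, a), m(e, cons(b, cons(cons(e, b), cons(a, e))), cons(cons(e, e), b)))), cons(e, b)), cons(m(cons(cons(cons(a, b), e), cons(e, cons(cons(e, b), cons(a, e)))), cons(cons(a, b), b), cons(e, b)), b), cons(b, cons(cons(e, a), cons(a, a))))  →  m(cons(cons(b, cons(cons(e, a), cons(e, e))), cons(e, b)), cons(m(cons(cons(cons(a, b), e), cons(e, cons(cons(e, b), cons(a, e)))), cons(cons(a, b), b), cons(e, b)), b), cons(b, cons(cons(e, a), cons(a, a))))   [R1 at 1.1.2.2]
2. m(cons(cons(b, cons(cons(e, a), cons(e, e))), cons(e, b)), cons(m(cons(cons(cons(a, b), e), cons(e, cons(cons(e, b), cons(a, e)))), cons(cons(a, b), b), cons(e, b)), b), cons(b, cons(cons(e, a), cons(a, a))))  →  m(cons(cons(b, cons(cons(e, a), cons(e, e))), cons(e, b)), cons(cons(a, b), b), cons(b, cons(cons(e, a), cons(a, a))))   [R2 at 2.1]
3. m(cons(cons(b, cons(cons(e, a), cons(e, e))), cons(e, b)), cons(cons(a, b), b), cons(b, cons(cons(e, a), cons(a, a))))  →  b   [R2 at ε]

Reduce t₂ = m(e, cons(b, a), cons(m(cons(cons(e, e), cons(e, e)), cons(cons(a, b), b), cons(b, cons(cons(a, e), cons(b, e)))), b)):
1. m(e, cons(b, a), cons(m(cons(cons(e, e), cons(e, e)), cons(cons(a, b), b), cons(b, cons(cons(a, e), cons(b, e)))), b))  →  m(cons(cons(e, e), cons(e, e)), cons(cons(a, b), b), cons(b, cons(cons(a, e), cons(b, e))))   [R1 at ε]
2. m(cons(cons(e, e), cons(e, e)), cons(cons(a, b), b), cons(b, cons(cons(a, e), cons(b, e))))  →  e   [R2 at ε]

no — NF(t₁) = b, NF(t₂) = e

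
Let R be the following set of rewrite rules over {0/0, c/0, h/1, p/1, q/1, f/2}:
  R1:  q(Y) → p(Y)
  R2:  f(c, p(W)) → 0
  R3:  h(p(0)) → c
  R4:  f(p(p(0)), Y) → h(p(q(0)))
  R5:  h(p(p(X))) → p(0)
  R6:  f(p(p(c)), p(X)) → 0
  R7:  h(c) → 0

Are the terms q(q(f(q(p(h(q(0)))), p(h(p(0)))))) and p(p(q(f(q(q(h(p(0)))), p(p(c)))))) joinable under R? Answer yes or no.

no — NF(t₁) = p(p(0)), NF(t₂) = p(p(p(0)))

Reduce t₁ = q(q(f(q(p(h(q(0)))), p(h(p(0)))))):
1. q(q(f(q(p(h(q(0)))), p(h(p(0))))))  →  p(q(f(q(p(h(q(0)))), p(h(p(0))))))   [R1 at ε]
2. p(q(f(q(p(h(q(0)))), p(h(p(0))))))  →  p(p(f(q(p(h(q(0)))), p(h(p(0))))))   [R1 at 1]
3. p(p(f(q(p(h(q(0)))), p(h(p(0))))))  →  p(p(f(p(p(h(q(0)))), p(h(p(0))))))   [R1 at 1.1.1]
4. p(p(f(p(p(h(q(0)))), p(h(p(0))))))  →  p(p(f(p(p(h(p(0)))), p(h(p(0))))))   [R1 at 1.1.1.1.1.1]
5. p(p(f(p(p(h(p(0)))), p(h(p(0))))))  →  p(p(f(p(p(c)), p(h(p(0))))))   [R3 at 1.1.1.1.1]
6. p(p(f(p(p(c)), p(h(p(0))))))  →  p(p(0))   [R6 at 1.1]

Reduce t₂ = p(p(q(f(q(q(h(p(0)))), p(p(c)))))):
1. p(p(q(f(q(q(h(p(0)))), p(p(c))))))  →  p(p(p(f(q(q(h(p(0)))), p(p(c))))))   [R1 at 1.1]
2. p(p(p(f(q(q(h(p(0)))), p(p(c))))))  →  p(p(p(f(p(q(h(p(0)))), p(p(c))))))   [R1 at 1.1.1.1]
3. p(p(p(f(p(q(h(p(0)))), p(p(c))))))  →  p(p(p(f(p(p(h(p(0)))), p(p(c))))))   [R1 at 1.1.1.1.1]
4. p(p(p(f(p(p(h(p(0)))), p(p(c))))))  →  p(p(p(f(p(p(c)), p(p(c))))))   [R3 at 1.1.1.1.1.1]
5. p(p(p(f(p(p(c)), p(p(c))))))  →  p(p(p(0)))   [R6 at 1.1.1]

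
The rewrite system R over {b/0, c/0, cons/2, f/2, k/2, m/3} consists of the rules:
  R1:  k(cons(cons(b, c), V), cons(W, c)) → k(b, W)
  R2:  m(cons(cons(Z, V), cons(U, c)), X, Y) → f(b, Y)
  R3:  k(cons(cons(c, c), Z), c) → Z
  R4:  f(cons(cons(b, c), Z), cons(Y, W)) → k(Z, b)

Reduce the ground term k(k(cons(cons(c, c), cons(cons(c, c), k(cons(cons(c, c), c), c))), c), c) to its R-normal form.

1. k(k(cons(cons(c, c), cons(cons(c, c), k(cons(cons(c, c), c), c))), c), c)  →  k(cons(cons(c, c), k(cons(cons(c, c), c), c)), c)   [R3 at 1]
2. k(cons(cons(c, c), k(cons(cons(c, c), c), c)), c)  →  k(cons(cons(c, c), c), c)   [R3 at ε]
3. k(cons(cons(c, c), c), c)  →  c   [R3 at ε]

c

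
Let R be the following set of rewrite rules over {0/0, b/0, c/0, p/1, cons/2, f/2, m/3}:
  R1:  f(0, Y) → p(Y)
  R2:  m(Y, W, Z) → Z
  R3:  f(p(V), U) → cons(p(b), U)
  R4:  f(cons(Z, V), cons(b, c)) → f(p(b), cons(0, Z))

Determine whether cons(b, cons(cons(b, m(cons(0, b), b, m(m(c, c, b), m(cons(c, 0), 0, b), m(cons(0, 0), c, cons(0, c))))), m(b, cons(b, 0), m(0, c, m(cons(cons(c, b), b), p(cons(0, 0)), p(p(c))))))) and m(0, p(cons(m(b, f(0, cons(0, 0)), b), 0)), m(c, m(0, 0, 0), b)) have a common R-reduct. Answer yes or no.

Reduce t₁ = cons(b, cons(cons(b, m(cons(0, b), b, m(m(c, c, b), m(cons(c, 0), 0, b), m(cons(0, 0), c, cons(0, c))))), m(b, cons(b, 0), m(0, c, m(cons(cons(c, b), b), p(cons(0, 0)), p(p(c))))))):
1. cons(b, cons(cons(b, m(cons(0, b), b, m(m(c, c, b), m(cons(c, 0), 0, b), m(cons(0, 0), c, cons(0, c))))), m(b, cons(b, 0), m(0, c, m(cons(cons(c, b), b), p(cons(0, 0)), p(p(c)))))))  →  cons(b, cons(cons(b, m(m(c, c, b), m(cons(c, 0), 0, b), m(cons(0, 0), c, cons(0, c)))), m(b, cons(b, 0), m(0, c, m(cons(cons(c, b), b), p(cons(0, 0)), p(p(c)))))))   [R2 at 2.1.2]
2. cons(b, cons(cons(b, m(m(c, c, b), m(cons(c, 0), 0, b), m(cons(0, 0), c, cons(0, c)))), m(b, cons(b, 0), m(0, c, m(cons(cons(c, b), b), p(cons(0, 0)), p(p(c)))))))  →  cons(b, cons(cons(b, m(cons(0, 0), c, cons(0, c))), m(b, cons(b, 0), m(0, c, m(cons(cons(c, b), b), p(cons(0, 0)), p(p(c)))))))   [R2 at 2.1.2]
3. cons(b, cons(cons(b, m(cons(0, 0), c, cons(0, c))), m(b, cons(b, 0), m(0, c, m(cons(cons(c, b), b), p(cons(0, 0)), p(p(c)))))))  →  cons(b, cons(cons(b, cons(0, c)), m(b, cons(b, 0), m(0, c, m(cons(cons(c, b), b), p(cons(0, 0)), p(p(c)))))))   [R2 at 2.1.2]
4. cons(b, cons(cons(b, cons(0, c)), m(b, cons(b, 0), m(0, c, m(cons(cons(c, b), b), p(cons(0, 0)), p(p(c)))))))  →  cons(b, cons(cons(b, cons(0, c)), m(0, c, m(cons(cons(c, b), b), p(cons(0, 0)), p(p(c))))))   [R2 at 2.2]
5. cons(b, cons(cons(b, cons(0, c)), m(0, c, m(cons(cons(c, b), b), p(cons(0, 0)), p(p(c))))))  →  cons(b, cons(cons(b, cons(0, c)), m(cons(cons(c, b), b), p(cons(0, 0)), p(p(c)))))   [R2 at 2.2]
6. cons(b, cons(cons(b, cons(0, c)), m(cons(cons(c, b), b), p(cons(0, 0)), p(p(c)))))  →  cons(b, cons(cons(b, cons(0, c)), p(p(c))))   [R2 at 2.2]

Reduce t₂ = m(0, p(cons(m(b, f(0, cons(0, 0)), b), 0)), m(c, m(0, 0, 0), b)):
1. m(0, p(cons(m(b, f(0, cons(0, 0)), b), 0)), m(c, m(0, 0, 0), b))  →  m(c, m(0, 0, 0), b)   [R2 at ε]
2. m(c, m(0, 0, 0), b)  →  b   [R2 at ε]

no — NF(t₁) = cons(b, cons(cons(b, cons(0, c)), p(p(c)))), NF(t₂) = b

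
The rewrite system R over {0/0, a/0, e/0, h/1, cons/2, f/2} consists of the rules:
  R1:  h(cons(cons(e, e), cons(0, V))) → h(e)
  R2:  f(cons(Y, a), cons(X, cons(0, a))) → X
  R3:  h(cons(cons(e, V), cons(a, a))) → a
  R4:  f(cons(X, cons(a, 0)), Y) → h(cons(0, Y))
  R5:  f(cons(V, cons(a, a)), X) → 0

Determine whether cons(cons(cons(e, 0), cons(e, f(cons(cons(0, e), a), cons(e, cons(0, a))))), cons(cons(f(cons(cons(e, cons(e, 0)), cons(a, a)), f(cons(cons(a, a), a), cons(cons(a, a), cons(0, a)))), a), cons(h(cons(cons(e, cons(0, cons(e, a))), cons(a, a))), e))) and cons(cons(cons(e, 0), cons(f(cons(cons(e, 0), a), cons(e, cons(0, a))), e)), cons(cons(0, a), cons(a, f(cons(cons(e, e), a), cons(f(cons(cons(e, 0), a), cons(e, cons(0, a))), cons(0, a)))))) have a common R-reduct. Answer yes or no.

Reduce t₁ = cons(cons(cons(e, 0), cons(e, f(cons(cons(0, e), a), cons(e, cons(0, a))))), cons(cons(f(cons(cons(e, cons(e, 0)), cons(a, a)), f(cons(cons(a, a), a), cons(cons(a, a), cons(0, a)))), a), cons(h(cons(cons(e, cons(0, cons(e, a))), cons(a, a))), e))):
1. cons(cons(cons(e, 0), cons(e, f(cons(cons(0, e), a), cons(e, cons(0, a))))), cons(cons(f(cons(cons(e, cons(e, 0)), cons(a, a)), f(cons(cons(a, a), a), cons(cons(a, a), cons(0, a)))), a), cons(h(cons(cons(e, cons(0, cons(e, a))), cons(a, a))), e)))  →  cons(cons(cons(e, 0), cons(e, e)), cons(cons(f(cons(cons(e, cons(e, 0)), cons(a, a)), f(cons(cons(a, a), a), cons(cons(a, a), cons(0, a)))), a), cons(h(cons(cons(e, cons(0, cons(e, a))), cons(a, a))), e)))   [R2 at 1.2.2]
2. cons(cons(cons(e, 0), cons(e, e)), cons(cons(f(cons(cons(e, cons(e, 0)), cons(a, a)), f(cons(cons(a, a), a), cons(cons(a, a), cons(0, a)))), a), cons(h(cons(cons(e, cons(0, cons(e, a))), cons(a, a))), e)))  →  cons(cons(cons(e, 0), cons(e, e)), cons(cons(0, a), cons(h(cons(cons(e, cons(0, cons(e, a))), cons(a, a))), e)))   [R5 at 2.1.1]
3. cons(cons(cons(e, 0), cons(e, e)), cons(cons(0, a), cons(h(cons(cons(e, cons(0, cons(e, a))), cons(a, a))), e)))  →  cons(cons(cons(e, 0), cons(e, e)), cons(cons(0, a), cons(a, e)))   [R3 at 2.2.1]

Reduce t₂ = cons(cons(cons(e, 0), cons(f(cons(cons(e, 0), a), cons(e, cons(0, a))), e)), cons(cons(0, a), cons(a, f(cons(cons(e, e), a), cons(f(cons(cons(e, 0), a), cons(e, cons(0, a))), cons(0, a)))))):
1. cons(cons(cons(e, 0), cons(f(cons(cons(e, 0), a), cons(e, cons(0, a))), e)), cons(cons(0, a), cons(a, f(cons(cons(e, e), a), cons(f(cons(cons(e, 0), a), cons(e, cons(0, a))), cons(0, a))))))  →  cons(cons(cons(e, 0), cons(e, e)), cons(cons(0, a), cons(a, f(cons(cons(e, e), a), cons(f(cons(cons(e, 0), a), cons(e, cons(0, a))), cons(0, a))))))   [R2 at 1.2.1]
2. cons(cons(cons(e, 0), cons(e, e)), cons(cons(0, a), cons(a, f(cons(cons(e, e), a), cons(f(cons(cons(e, 0), a), cons(e, cons(0, a))), cons(0, a))))))  →  cons(cons(cons(e, 0), cons(e, e)), cons(cons(0, a), cons(a, f(cons(cons(e, 0), a), cons(e, cons(0, a))))))   [R2 at 2.2.2]
3. cons(cons(cons(e, 0), cons(e, e)), cons(cons(0, a), cons(a, f(cons(cons(e, 0), a), cons(e, cons(0, a))))))  →  cons(cons(cons(e, 0), cons(e, e)), cons(cons(0, a), cons(a, e)))   [R2 at 2.2.2]

yes — NF(t₁) = cons(cons(cons(e, 0), cons(e, e)), cons(cons(0, a), cons(a, e))), NF(t₂) = cons(cons(cons(e, 0), cons(e, e)), cons(cons(0, a), cons(a, e)))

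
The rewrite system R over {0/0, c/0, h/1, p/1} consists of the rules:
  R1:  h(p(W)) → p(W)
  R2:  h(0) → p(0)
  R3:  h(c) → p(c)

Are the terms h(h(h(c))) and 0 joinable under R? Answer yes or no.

Reduce t₁ = h(h(h(c))):
1. h(h(h(c)))  →  h(h(p(c)))   [R3 at 1.1]
2. h(h(p(c)))  →  h(p(c))   [R1 at 1]
3. h(p(c))  →  p(c)   [R1 at ε]

Reduce t₂ = 0:

no — NF(t₁) = p(c), NF(t₂) = 0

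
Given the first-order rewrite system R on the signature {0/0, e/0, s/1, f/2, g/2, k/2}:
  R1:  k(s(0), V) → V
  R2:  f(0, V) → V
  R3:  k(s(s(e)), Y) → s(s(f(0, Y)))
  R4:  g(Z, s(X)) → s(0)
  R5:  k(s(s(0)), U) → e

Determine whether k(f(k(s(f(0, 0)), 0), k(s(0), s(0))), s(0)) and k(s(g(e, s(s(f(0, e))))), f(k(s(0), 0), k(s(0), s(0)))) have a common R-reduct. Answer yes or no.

no — NF(t₁) = s(0), NF(t₂) = e

Reduce t₁ = k(f(k(s(f(0, 0)), 0), k(s(0), s(0))), s(0)):
1. k(f(k(s(f(0, 0)), 0), k(s(0), s(0))), s(0))  →  k(f(k(s(0), 0), k(s(0), s(0))), s(0))   [R2 at 1.1.1.1]
2. k(f(k(s(0), 0), k(s(0), s(0))), s(0))  →  k(f(0, k(s(0), s(0))), s(0))   [R1 at 1.1]
3. k(f(0, k(s(0), s(0))), s(0))  →  k(k(s(0), s(0)), s(0))   [R2 at 1]
4. k(k(s(0), s(0)), s(0))  →  k(s(0), s(0))   [R1 at 1]
5. k(s(0), s(0))  →  s(0)   [R1 at ε]

Reduce t₂ = k(s(g(e, s(s(f(0, e))))), f(k(s(0), 0), k(s(0), s(0)))):
1. k(s(g(e, s(s(f(0, e))))), f(k(s(0), 0), k(s(0), s(0))))  →  k(s(s(0)), f(k(s(0), 0), k(s(0), s(0))))   [R4 at 1.1]
2. k(s(s(0)), f(k(s(0), 0), k(s(0), s(0))))  →  e   [R5 at ε]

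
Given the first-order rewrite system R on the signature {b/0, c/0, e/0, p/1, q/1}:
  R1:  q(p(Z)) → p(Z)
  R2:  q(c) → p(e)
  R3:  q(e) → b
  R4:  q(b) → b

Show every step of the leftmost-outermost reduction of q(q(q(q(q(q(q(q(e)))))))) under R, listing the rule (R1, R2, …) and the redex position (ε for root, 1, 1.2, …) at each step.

b

1. q(q(q(q(q(q(q(q(e))))))))  →  q(q(q(q(q(q(q(b)))))))   [R3 at 1.1.1.1.1.1.1]
2. q(q(q(q(q(q(q(b)))))))  →  q(q(q(q(q(q(b))))))   [R4 at 1.1.1.1.1.1]
3. q(q(q(q(q(q(b))))))  →  q(q(q(q(q(b)))))   [R4 at 1.1.1.1.1]
4. q(q(q(q(q(b)))))  →  q(q(q(q(b))))   [R4 at 1.1.1.1]
5. q(q(q(q(b))))  →  q(q(q(b)))   [R4 at 1.1.1]
6. q(q(q(b)))  →  q(q(b))   [R4 at 1.1]
7. q(q(b))  →  q(b)   [R4 at 1]
8. q(b)  →  b   [R4 at ε]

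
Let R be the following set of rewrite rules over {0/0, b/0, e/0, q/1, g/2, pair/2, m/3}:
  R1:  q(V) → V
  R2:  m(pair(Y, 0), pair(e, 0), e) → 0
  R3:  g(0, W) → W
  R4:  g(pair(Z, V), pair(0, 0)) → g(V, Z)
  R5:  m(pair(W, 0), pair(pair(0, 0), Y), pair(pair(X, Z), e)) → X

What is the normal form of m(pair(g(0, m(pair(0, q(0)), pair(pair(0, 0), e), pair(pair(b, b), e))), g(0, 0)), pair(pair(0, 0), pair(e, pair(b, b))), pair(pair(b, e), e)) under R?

1. m(pair(g(0, m(pair(0, q(0)), pair(pair(0, 0), e), pair(pair(b, b), e))), g(0, 0)), pair(pair(0, 0), pair(e, pair(b, b))), pair(pair(b, e), e))  →  m(pair(m(pair(0, q(0)), pair(pair(0, 0), e), pair(pair(b, b), e)), g(0, 0)), pair(pair(0, 0), pair(e, pair(b, b))), pair(pair(b, e), e))   [R3 at 1.1]
2. m(pair(m(pair(0, q(0)), pair(pair(0, 0), e), pair(pair(b, b), e)), g(0, 0)), pair(pair(0, 0), pair(e, pair(b, b))), pair(pair(b, e), e))  →  m(pair(m(pair(0, 0), pair(pair(0, 0), e), pair(pair(b, b), e)), g(0, 0)), pair(pair(0, 0), pair(e, pair(b, b))), pair(pair(b, e), e))   [R1 at 1.1.1.2]
3. m(pair(m(pair(0, 0), pair(pair(0, 0), e), pair(pair(b, b), e)), g(0, 0)), pair(pair(0, 0), pair(e, pair(b, b))), pair(pair(b, e), e))  →  m(pair(b, g(0, 0)), pair(pair(0, 0), pair(e, pair(b, b))), pair(pair(b, e), e))   [R5 at 1.1]
4. m(pair(b, g(0, 0)), pair(pair(0, 0), pair(e, pair(b, b))), pair(pair(b, e), e))  →  m(pair(b, 0), pair(pair(0, 0), pair(e, pair(b, b))), pair(pair(b, e), e))   [R3 at 1.2]
5. m(pair(b, 0), pair(pair(0, 0), pair(e, pair(b, b))), pair(pair(b, e), e))  →  b   [R5 at ε]

b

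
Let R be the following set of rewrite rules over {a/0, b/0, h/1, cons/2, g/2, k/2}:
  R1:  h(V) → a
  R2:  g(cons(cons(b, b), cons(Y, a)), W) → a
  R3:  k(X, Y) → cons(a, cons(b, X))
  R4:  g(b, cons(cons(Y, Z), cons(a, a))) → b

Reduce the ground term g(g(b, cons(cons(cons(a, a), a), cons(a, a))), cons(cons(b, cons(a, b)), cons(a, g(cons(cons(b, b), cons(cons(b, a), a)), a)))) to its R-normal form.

1. g(g(b, cons(cons(cons(a, a), a), cons(a, a))), cons(cons(b, cons(a, b)), cons(a, g(cons(cons(b, b), cons(cons(b, a), a)), a))))  →  g(b, cons(cons(b, cons(a, b)), cons(a, g(cons(cons(b, b), cons(cons(b, a), a)), a))))   [R4 at 1]
2. g(b, cons(cons(b, cons(a, b)), cons(a, g(cons(cons(b, b), cons(cons(b, a), a)), a))))  →  g(b, cons(cons(b, cons(a, b)), cons(a, a)))   [R2 at 2.2.2]
3. g(b, cons(cons(b, cons(a, b)), cons(a, a)))  →  b   [R4 at ε]

b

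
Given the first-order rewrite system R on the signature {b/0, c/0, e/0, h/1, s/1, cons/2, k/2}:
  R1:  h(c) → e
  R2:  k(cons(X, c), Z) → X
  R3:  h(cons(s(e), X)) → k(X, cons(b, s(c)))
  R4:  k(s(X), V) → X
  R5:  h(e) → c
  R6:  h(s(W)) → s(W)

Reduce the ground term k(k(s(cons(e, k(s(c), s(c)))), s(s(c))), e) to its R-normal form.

e

1. k(k(s(cons(e, k(s(c), s(c)))), s(s(c))), e)  →  k(cons(e, k(s(c), s(c))), e)   [R4 at 1]
2. k(cons(e, k(s(c), s(c))), e)  →  k(cons(e, c), e)   [R4 at 1.2]
3. k(cons(e, c), e)  →  e   [R2 at ε]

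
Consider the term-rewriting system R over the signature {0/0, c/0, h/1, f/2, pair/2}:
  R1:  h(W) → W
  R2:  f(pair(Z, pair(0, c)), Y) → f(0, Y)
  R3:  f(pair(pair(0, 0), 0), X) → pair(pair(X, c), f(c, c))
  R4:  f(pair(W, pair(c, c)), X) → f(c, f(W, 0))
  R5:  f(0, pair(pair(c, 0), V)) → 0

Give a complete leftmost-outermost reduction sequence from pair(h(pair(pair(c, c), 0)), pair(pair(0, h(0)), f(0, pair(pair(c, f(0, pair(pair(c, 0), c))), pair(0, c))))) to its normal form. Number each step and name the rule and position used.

pair(pair(pair(c, c), 0), pair(pair(0, 0), 0))

1. pair(h(pair(pair(c, c), 0)), pair(pair(0, h(0)), f(0, pair(pair(c, f(0, pair(pair(c, 0), c))), pair(0, c)))))  →  pair(pair(pair(c, c), 0), pair(pair(0, h(0)), f(0, pair(pair(c, f(0, pair(pair(c, 0), c))), pair(0, c)))))   [R1 at 1]
2. pair(pair(pair(c, c), 0), pair(pair(0, h(0)), f(0, pair(pair(c, f(0, pair(pair(c, 0), c))), pair(0, c)))))  →  pair(pair(pair(c, c), 0), pair(pair(0, 0), f(0, pair(pair(c, f(0, pair(pair(c, 0), c))), pair(0, c)))))   [R1 at 2.1.2]
3. pair(pair(pair(c, c), 0), pair(pair(0, 0), f(0, pair(pair(c, f(0, pair(pair(c, 0), c))), pair(0, c)))))  →  pair(pair(pair(c, c), 0), pair(pair(0, 0), f(0, pair(pair(c, 0), pair(0, c)))))   [R5 at 2.2.2.1.2]
4. pair(pair(pair(c, c), 0), pair(pair(0, 0), f(0, pair(pair(c, 0), pair(0, c)))))  →  pair(pair(pair(c, c), 0), pair(pair(0, 0), 0))   [R5 at 2.2]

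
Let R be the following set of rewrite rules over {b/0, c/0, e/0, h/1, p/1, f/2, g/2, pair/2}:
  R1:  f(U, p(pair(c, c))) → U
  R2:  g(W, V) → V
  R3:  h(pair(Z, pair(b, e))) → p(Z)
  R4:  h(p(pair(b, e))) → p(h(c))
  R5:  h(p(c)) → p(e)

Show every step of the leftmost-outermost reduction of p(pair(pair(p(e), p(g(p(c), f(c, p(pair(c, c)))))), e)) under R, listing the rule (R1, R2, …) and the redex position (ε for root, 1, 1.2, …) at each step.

p(pair(pair(p(e), p(c)), e))

1. p(pair(pair(p(e), p(g(p(c), f(c, p(pair(c, c)))))), e))  →  p(pair(pair(p(e), p(f(c, p(pair(c, c))))), e))   [R2 at 1.1.2.1]
2. p(pair(pair(p(e), p(f(c, p(pair(c, c))))), e))  →  p(pair(pair(p(e), p(c)), e))   [R1 at 1.1.2.1]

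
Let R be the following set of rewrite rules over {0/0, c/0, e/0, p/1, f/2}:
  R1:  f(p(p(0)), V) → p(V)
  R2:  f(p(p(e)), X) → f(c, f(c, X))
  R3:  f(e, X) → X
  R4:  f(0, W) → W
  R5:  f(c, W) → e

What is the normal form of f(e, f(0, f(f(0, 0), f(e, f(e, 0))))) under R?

0

1. f(e, f(0, f(f(0, 0), f(e, f(e, 0)))))  →  f(0, f(f(0, 0), f(e, f(e, 0))))   [R3 at ε]
2. f(0, f(f(0, 0), f(e, f(e, 0))))  →  f(f(0, 0), f(e, f(e, 0)))   [R4 at ε]
3. f(f(0, 0), f(e, f(e, 0)))  →  f(0, f(e, f(e, 0)))   [R4 at 1]
4. f(0, f(e, f(e, 0)))  →  f(e, f(e, 0))   [R4 at ε]
5. f(e, f(e, 0))  →  f(e, 0)   [R3 at ε]
6. f(e, 0)  →  0   [R3 at ε]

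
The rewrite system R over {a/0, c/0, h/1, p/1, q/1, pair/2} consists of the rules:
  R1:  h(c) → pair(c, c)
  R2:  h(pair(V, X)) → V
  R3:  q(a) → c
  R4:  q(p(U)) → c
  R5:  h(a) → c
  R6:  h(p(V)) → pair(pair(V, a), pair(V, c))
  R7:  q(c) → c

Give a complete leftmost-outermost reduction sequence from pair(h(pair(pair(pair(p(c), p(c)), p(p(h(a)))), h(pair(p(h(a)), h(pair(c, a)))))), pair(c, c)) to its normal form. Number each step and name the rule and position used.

pair(pair(pair(p(c), p(c)), p(p(c))), pair(c, c))

1. pair(h(pair(pair(pair(p(c), p(c)), p(p(h(a)))), h(pair(p(h(a)), h(pair(c, a)))))), pair(c, c))  →  pair(pair(pair(p(c), p(c)), p(p(h(a)))), pair(c, c))   [R2 at 1]
2. pair(pair(pair(p(c), p(c)), p(p(h(a)))), pair(c, c))  →  pair(pair(pair(p(c), p(c)), p(p(c))), pair(c, c))   [R5 at 1.2.1.1]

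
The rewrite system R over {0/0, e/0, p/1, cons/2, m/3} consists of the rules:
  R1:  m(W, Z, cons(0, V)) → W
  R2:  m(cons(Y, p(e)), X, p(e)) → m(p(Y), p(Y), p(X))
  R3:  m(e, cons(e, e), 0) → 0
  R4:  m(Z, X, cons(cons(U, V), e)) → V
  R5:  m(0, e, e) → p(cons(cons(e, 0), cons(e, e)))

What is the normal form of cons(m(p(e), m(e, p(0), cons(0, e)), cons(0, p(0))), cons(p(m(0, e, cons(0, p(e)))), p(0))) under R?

1. cons(m(p(e), m(e, p(0), cons(0, e)), cons(0, p(0))), cons(p(m(0, e, cons(0, p(e)))), p(0)))  →  cons(p(e), cons(p(m(0, e, cons(0, p(e)))), p(0)))   [R1 at 1]
2. cons(p(e), cons(p(m(0, e, cons(0, p(e)))), p(0)))  →  cons(p(e), cons(p(0), p(0)))   [R1 at 2.1.1]

cons(p(e), cons(p(0), p(0)))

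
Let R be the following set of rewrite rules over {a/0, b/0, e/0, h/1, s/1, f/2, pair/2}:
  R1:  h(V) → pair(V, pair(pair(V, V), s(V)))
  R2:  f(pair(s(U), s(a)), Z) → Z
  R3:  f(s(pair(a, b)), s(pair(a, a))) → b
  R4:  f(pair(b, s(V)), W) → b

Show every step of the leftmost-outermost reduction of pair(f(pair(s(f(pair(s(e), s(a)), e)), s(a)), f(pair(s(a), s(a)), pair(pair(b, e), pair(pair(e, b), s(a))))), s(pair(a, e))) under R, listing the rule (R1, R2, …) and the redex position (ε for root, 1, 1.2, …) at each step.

1. pair(f(pair(s(f(pair(s(e), s(a)), e)), s(a)), f(pair(s(a), s(a)), pair(pair(b, e), pair(pair(e, b), s(a))))), s(pair(a, e)))  →  pair(f(pair(s(a), s(a)), pair(pair(b, e), pair(pair(e, b), s(a)))), s(pair(a, e)))   [R2 at 1]
2. pair(f(pair(s(a), s(a)), pair(pair(b, e), pair(pair(e, b), s(a)))), s(pair(a, e)))  →  pair(pair(pair(b, e), pair(pair(e, b), s(a))), s(pair(a, e)))   [R2 at 1]

pair(pair(pair(b, e), pair(pair(e, b), s(a))), s(pair(a, e)))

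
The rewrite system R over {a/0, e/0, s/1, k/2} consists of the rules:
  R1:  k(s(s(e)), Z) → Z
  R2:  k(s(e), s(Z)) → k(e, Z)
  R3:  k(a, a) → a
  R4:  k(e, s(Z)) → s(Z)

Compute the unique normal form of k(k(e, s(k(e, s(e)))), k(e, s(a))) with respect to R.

s(a)

1. k(k(e, s(k(e, s(e)))), k(e, s(a)))  →  k(s(k(e, s(e))), k(e, s(a)))   [R4 at 1]
2. k(s(k(e, s(e))), k(e, s(a)))  →  k(s(s(e)), k(e, s(a)))   [R4 at 1.1]
3. k(s(s(e)), k(e, s(a)))  →  k(e, s(a))   [R1 at ε]
4. k(e, s(a))  →  s(a)   [R4 at ε]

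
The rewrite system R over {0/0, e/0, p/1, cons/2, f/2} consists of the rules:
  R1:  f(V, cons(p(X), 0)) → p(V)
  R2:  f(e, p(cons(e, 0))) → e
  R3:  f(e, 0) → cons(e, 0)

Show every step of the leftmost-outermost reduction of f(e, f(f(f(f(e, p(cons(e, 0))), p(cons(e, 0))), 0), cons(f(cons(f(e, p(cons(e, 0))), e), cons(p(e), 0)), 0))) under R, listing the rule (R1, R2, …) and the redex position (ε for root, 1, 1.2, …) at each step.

e

1. f(e, f(f(f(f(e, p(cons(e, 0))), p(cons(e, 0))), 0), cons(f(cons(f(e, p(cons(e, 0))), e), cons(p(e), 0)), 0)))  →  f(e, f(f(f(e, p(cons(e, 0))), 0), cons(f(cons(f(e, p(cons(e, 0))), e), cons(p(e), 0)), 0)))   [R2 at 2.1.1.1]
2. f(e, f(f(f(e, p(cons(e, 0))), 0), cons(f(cons(f(e, p(cons(e, 0))), e), cons(p(e), 0)), 0)))  →  f(e, f(f(e, 0), cons(f(cons(f(e, p(cons(e, 0))), e), cons(p(e), 0)), 0)))   [R2 at 2.1.1]
3. f(e, f(f(e, 0), cons(f(cons(f(e, p(cons(e, 0))), e), cons(p(e), 0)), 0)))  →  f(e, f(cons(e, 0), cons(f(cons(f(e, p(cons(e, 0))), e), cons(p(e), 0)), 0)))   [R3 at 2.1]
4. f(e, f(cons(e, 0), cons(f(cons(f(e, p(cons(e, 0))), e), cons(p(e), 0)), 0)))  →  f(e, f(cons(e, 0), cons(p(cons(f(e, p(cons(e, 0))), e)), 0)))   [R1 at 2.2.1]
5. f(e, f(cons(e, 0), cons(p(cons(f(e, p(cons(e, 0))), e)), 0)))  →  f(e, p(cons(e, 0)))   [R1 at 2]
6. f(e, p(cons(e, 0)))  →  e   [R2 at ε]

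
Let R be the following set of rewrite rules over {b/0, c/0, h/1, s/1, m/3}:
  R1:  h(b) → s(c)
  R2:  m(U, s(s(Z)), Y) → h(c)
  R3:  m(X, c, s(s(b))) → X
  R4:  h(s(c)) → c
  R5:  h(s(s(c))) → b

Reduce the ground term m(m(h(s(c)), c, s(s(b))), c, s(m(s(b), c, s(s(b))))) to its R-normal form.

1. m(m(h(s(c)), c, s(s(b))), c, s(m(s(b), c, s(s(b)))))  →  m(h(s(c)), c, s(m(s(b), c, s(s(b)))))   [R3 at 1]
2. m(h(s(c)), c, s(m(s(b), c, s(s(b)))))  →  m(c, c, s(m(s(b), c, s(s(b)))))   [R4 at 1]
3. m(c, c, s(m(s(b), c, s(s(b)))))  →  m(c, c, s(s(b)))   [R3 at 3.1]
4. m(c, c, s(s(b)))  →  c   [R3 at ε]

c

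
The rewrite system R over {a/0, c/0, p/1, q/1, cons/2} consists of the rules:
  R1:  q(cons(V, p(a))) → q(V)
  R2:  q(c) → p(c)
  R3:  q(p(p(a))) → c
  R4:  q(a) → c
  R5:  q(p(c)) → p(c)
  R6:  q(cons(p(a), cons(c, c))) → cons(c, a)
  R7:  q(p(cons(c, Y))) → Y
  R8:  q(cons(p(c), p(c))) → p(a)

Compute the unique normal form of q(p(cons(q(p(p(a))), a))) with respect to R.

1. q(p(cons(q(p(p(a))), a)))  →  q(p(cons(c, a)))   [R3 at 1.1.1]
2. q(p(cons(c, a)))  →  a   [R7 at ε]

a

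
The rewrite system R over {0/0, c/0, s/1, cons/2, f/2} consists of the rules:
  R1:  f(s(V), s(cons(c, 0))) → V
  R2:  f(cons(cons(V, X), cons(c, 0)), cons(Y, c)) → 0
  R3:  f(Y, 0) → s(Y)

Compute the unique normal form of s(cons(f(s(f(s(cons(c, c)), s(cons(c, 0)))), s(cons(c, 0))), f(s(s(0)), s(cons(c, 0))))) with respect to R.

1. s(cons(f(s(f(s(cons(c, c)), s(cons(c, 0)))), s(cons(c, 0))), f(s(s(0)), s(cons(c, 0)))))  →  s(cons(f(s(cons(c, c)), s(cons(c, 0))), f(s(s(0)), s(cons(c, 0)))))   [R1 at 1.1]
2. s(cons(f(s(cons(c, c)), s(cons(c, 0))), f(s(s(0)), s(cons(c, 0)))))  →  s(cons(cons(c, c), f(s(s(0)), s(cons(c, 0)))))   [R1 at 1.1]
3. s(cons(cons(c, c), f(s(s(0)), s(cons(c, 0)))))  →  s(cons(cons(c, c), s(0)))   [R1 at 1.2]

s(cons(cons(c, c), s(0)))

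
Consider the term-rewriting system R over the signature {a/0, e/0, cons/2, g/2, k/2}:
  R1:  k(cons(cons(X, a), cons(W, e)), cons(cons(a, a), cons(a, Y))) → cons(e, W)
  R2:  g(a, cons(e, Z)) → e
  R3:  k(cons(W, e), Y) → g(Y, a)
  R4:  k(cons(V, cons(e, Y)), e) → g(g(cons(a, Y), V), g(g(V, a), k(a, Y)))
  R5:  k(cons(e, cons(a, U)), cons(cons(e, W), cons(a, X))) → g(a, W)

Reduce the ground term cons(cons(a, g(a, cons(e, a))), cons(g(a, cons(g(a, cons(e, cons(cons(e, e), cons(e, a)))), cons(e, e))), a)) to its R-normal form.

cons(cons(a, e), cons(e, a))

1. cons(cons(a, g(a, cons(e, a))), cons(g(a, cons(g(a, cons(e, cons(cons(e, e), cons(e, a)))), cons(e, e))), a))  →  cons(cons(a, e), cons(g(a, cons(g(a, cons(e, cons(cons(e, e), cons(e, a)))), cons(e, e))), a))   [R2 at 1.2]
2. cons(cons(a, e), cons(g(a, cons(g(a, cons(e, cons(cons(e, e), cons(e, a)))), cons(e, e))), a))  →  cons(cons(a, e), cons(g(a, cons(e, cons(e, e))), a))   [R2 at 2.1.2.1]
3. cons(cons(a, e), cons(g(a, cons(e, cons(e, e))), a))  →  cons(cons(a, e), cons(e, a))   [R2 at 2.1]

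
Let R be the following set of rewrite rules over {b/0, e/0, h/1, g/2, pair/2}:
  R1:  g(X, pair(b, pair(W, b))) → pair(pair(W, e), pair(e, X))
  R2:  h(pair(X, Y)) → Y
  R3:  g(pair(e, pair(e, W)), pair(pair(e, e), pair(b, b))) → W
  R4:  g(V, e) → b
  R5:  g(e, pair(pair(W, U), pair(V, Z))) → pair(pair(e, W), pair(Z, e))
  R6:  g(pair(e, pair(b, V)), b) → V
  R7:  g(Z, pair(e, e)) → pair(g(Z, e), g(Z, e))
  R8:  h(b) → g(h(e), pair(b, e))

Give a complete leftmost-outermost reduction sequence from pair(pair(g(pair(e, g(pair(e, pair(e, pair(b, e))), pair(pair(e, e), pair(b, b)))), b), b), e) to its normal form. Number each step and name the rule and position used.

1. pair(pair(g(pair(e, g(pair(e, pair(e, pair(b, e))), pair(pair(e, e), pair(b, b)))), b), b), e)  →  pair(pair(g(pair(e, pair(b, e)), b), b), e)   [R3 at 1.1.1.2]
2. pair(pair(g(pair(e, pair(b, e)), b), b), e)  →  pair(pair(e, b), e)   [R6 at 1.1]

pair(pair(e, b), e)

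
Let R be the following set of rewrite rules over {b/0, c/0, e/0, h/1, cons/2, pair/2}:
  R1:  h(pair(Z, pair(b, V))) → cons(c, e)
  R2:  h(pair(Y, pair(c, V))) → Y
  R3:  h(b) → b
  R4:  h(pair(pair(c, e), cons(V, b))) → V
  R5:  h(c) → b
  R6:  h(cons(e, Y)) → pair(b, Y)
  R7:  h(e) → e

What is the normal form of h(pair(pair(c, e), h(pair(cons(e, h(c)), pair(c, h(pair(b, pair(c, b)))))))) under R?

1. h(pair(pair(c, e), h(pair(cons(e, h(c)), pair(c, h(pair(b, pair(c, b))))))))  →  h(pair(pair(c, e), cons(e, h(c))))   [R2 at 1.2]
2. h(pair(pair(c, e), cons(e, h(c))))  →  h(pair(pair(c, e), cons(e, b)))   [R5 at 1.2.2]
3. h(pair(pair(c, e), cons(e, b)))  →  e   [R4 at ε]

e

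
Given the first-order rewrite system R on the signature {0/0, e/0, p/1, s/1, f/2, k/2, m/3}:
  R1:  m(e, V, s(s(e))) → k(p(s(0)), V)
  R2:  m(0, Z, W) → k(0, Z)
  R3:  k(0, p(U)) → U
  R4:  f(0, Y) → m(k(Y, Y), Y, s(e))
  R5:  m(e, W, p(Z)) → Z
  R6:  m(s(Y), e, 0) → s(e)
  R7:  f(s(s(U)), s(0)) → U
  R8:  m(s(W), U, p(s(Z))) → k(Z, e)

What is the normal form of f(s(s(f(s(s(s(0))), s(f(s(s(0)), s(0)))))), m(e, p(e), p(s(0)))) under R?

s(0)

1. f(s(s(f(s(s(s(0))), s(f(s(s(0)), s(0)))))), m(e, p(e), p(s(0))))  →  f(s(s(f(s(s(s(0))), s(0)))), m(e, p(e), p(s(0))))   [R7 at 1.1.1.2.1]
2. f(s(s(f(s(s(s(0))), s(0)))), m(e, p(e), p(s(0))))  →  f(s(s(s(0))), m(e, p(e), p(s(0))))   [R7 at 1.1.1]
3. f(s(s(s(0))), m(e, p(e), p(s(0))))  →  f(s(s(s(0))), s(0))   [R5 at 2]
4. f(s(s(s(0))), s(0))  →  s(0)   [R7 at ε]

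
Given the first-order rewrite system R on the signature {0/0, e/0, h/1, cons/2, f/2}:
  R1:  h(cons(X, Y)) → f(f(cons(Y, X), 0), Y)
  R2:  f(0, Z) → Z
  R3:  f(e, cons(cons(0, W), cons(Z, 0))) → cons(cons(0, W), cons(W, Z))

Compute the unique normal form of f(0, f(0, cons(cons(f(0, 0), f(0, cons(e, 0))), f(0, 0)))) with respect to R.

1. f(0, f(0, cons(cons(f(0, 0), f(0, cons(e, 0))), f(0, 0))))  →  f(0, cons(cons(f(0, 0), f(0, cons(e, 0))), f(0, 0)))   [R2 at ε]
2. f(0, cons(cons(f(0, 0), f(0, cons(e, 0))), f(0, 0)))  →  cons(cons(f(0, 0), f(0, cons(e, 0))), f(0, 0))   [R2 at ε]
3. cons(cons(f(0, 0), f(0, cons(e, 0))), f(0, 0))  →  cons(cons(0, f(0, cons(e, 0))), f(0, 0))   [R2 at 1.1]
4. cons(cons(0, f(0, cons(e, 0))), f(0, 0))  →  cons(cons(0, cons(e, 0)), f(0, 0))   [R2 at 1.2]
5. cons(cons(0, cons(e, 0)), f(0, 0))  →  cons(cons(0, cons(e, 0)), 0)   [R2 at 2]

cons(cons(0, cons(e, 0)), 0)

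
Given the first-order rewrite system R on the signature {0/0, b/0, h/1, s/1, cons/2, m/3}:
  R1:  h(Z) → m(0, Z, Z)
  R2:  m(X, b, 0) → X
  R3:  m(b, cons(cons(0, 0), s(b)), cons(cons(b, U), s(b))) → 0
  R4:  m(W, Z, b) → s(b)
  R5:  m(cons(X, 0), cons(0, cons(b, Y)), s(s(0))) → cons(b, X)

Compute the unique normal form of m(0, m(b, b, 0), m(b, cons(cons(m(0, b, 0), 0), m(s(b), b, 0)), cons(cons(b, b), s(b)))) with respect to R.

1. m(0, m(b, b, 0), m(b, cons(cons(m(0, b, 0), 0), m(s(b), b, 0)), cons(cons(b, b), s(b))))  →  m(0, b, m(b, cons(cons(m(0, b, 0), 0), m(s(b), b, 0)), cons(cons(b, b), s(b))))   [R2 at 2]
2. m(0, b, m(b, cons(cons(m(0, b, 0), 0), m(s(b), b, 0)), cons(cons(b, b), s(b))))  →  m(0, b, m(b, cons(cons(0, 0), m(s(b), b, 0)), cons(cons(b, b), s(b))))   [R2 at 3.2.1.1]
3. m(0, b, m(b, cons(cons(0, 0), m(s(b), b, 0)), cons(cons(b, b), s(b))))  →  m(0, b, m(b, cons(cons(0, 0), s(b)), cons(cons(b, b), s(b))))   [R2 at 3.2.2]
4. m(0, b, m(b, cons(cons(0, 0), s(b)), cons(cons(b, b), s(b))))  →  m(0, b, 0)   [R3 at 3]
5. m(0, b, 0)  →  0   [R2 at ε]

0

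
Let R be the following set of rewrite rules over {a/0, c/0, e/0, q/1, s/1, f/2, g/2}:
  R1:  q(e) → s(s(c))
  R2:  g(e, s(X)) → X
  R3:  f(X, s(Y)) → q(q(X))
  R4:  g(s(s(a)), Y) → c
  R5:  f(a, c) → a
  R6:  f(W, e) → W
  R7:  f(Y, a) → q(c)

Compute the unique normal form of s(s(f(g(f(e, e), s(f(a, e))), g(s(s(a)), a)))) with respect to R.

1. s(s(f(g(f(e, e), s(f(a, e))), g(s(s(a)), a))))  →  s(s(f(g(e, s(f(a, e))), g(s(s(a)), a))))   [R6 at 1.1.1.1]
2. s(s(f(g(e, s(f(a, e))), g(s(s(a)), a))))  →  s(s(f(f(a, e), g(s(s(a)), a))))   [R2 at 1.1.1]
3. s(s(f(f(a, e), g(s(s(a)), a))))  →  s(s(f(a, g(s(s(a)), a))))   [R6 at 1.1.1]
4. s(s(f(a, g(s(s(a)), a))))  →  s(s(f(a, c)))   [R4 at 1.1.2]
5. s(s(f(a, c)))  →  s(s(a))   [R5 at 1.1]

s(s(a))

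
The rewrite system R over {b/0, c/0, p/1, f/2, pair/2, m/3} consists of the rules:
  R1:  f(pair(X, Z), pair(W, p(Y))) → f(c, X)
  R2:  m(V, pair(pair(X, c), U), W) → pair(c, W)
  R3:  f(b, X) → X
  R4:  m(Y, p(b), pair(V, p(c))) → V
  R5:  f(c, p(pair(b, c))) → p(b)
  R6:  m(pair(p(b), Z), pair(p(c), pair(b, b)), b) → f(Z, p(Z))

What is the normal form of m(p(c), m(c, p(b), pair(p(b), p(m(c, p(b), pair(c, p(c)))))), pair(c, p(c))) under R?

1. m(p(c), m(c, p(b), pair(p(b), p(m(c, p(b), pair(c, p(c)))))), pair(c, p(c)))  →  m(p(c), m(c, p(b), pair(p(b), p(c))), pair(c, p(c)))   [R4 at 2.3.2.1]
2. m(p(c), m(c, p(b), pair(p(b), p(c))), pair(c, p(c)))  →  m(p(c), p(b), pair(c, p(c)))   [R4 at 2]
3. m(p(c), p(b), pair(c, p(c)))  →  c   [R4 at ε]

c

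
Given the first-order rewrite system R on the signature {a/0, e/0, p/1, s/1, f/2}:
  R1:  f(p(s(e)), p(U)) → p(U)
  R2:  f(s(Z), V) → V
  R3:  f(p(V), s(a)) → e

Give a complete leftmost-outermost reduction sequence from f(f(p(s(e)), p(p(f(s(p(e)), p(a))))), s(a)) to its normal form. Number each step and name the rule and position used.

e

1. f(f(p(s(e)), p(p(f(s(p(e)), p(a))))), s(a))  →  f(p(p(f(s(p(e)), p(a)))), s(a))   [R1 at 1]
2. f(p(p(f(s(p(e)), p(a)))), s(a))  →  e   [R3 at ε]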